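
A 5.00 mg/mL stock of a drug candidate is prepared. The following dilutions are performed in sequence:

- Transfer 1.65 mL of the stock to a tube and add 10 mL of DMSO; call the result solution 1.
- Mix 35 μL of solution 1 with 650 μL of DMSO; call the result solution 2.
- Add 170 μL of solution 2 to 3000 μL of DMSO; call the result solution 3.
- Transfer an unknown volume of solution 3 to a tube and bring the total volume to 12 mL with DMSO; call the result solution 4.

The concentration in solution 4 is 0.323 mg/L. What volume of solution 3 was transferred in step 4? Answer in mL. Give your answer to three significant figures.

2.00 mL

Step 1: 1.65 mL + 10 mL = 11.65 mL total → factor 11.65/1.65 = 7.0606
Step 2: 35 μL + 650 μL = 685 μL total → factor 685/35 = 19.571
Step 3: 170 μL + 3000 μL = 3170 μL total → factor 3170/170 = 18.647
Step 4: v brought to 12 mL → factor = 12 mL/v
Product of known-step factors = 2576.8
Overall factor = 5.00 mg/mL / (0.323 mg/L) = 15480
Step-4 factor = 15480 / 2576.8 = 6.0075
v = 12 mL / 6.0075 = 2.00 mL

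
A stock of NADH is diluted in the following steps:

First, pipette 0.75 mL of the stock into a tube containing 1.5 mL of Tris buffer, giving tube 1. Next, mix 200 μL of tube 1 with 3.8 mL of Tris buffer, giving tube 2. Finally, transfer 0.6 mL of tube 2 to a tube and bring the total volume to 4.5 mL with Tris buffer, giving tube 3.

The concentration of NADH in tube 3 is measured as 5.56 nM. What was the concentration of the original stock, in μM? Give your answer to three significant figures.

Step 1: 0.75 mL + 1.5 mL = 2.25 mL total → factor 2.25/0.75 = 3
Step 2: 200 μL + 3.8 mL = 4000 μL total → factor 4000/200 = 20
Step 3: 0.6 mL brought to 4.5 mL → factor 4.5/0.6 = 7.5
Overall dilution factor = 3 × 20 × 7.5 = 450
Stock = 5.56 nM × 450 = 2502 nM = 2.50 μM

2.50 μM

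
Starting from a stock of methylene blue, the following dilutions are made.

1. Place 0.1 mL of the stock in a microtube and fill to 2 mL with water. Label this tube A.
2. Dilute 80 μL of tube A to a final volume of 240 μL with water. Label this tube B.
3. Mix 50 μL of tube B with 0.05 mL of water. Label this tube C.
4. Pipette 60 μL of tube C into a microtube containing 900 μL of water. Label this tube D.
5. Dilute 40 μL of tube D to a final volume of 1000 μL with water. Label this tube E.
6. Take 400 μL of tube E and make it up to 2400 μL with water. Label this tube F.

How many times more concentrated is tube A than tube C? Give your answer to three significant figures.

Step 1: 0.1 mL brought to 2 mL → factor 2/0.1 = 20
Step 2: 80 μL brought to 240 μL → factor 240/80 = 3
Step 3: 50 μL + 0.05 mL = 100 μL total → factor 100/50 = 2
Dilution factor to tube A = 20; to tube C = 120
[tube A]/[tube C] = (factor to tube C)/(factor to tube A) = 120/20 = 6.00

6.00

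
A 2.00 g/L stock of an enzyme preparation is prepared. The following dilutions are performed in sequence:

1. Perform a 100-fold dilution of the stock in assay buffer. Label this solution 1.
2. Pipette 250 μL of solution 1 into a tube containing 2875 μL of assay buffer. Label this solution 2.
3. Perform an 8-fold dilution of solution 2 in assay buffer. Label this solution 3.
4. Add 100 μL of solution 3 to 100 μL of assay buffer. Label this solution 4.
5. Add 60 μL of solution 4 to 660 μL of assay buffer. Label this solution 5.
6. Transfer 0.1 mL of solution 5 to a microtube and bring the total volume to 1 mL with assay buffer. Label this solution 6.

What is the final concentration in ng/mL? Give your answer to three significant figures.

Step 1: 100-fold → factor 100
Step 2: 250 μL + 2875 μL = 3125 μL total → factor 3125/250 = 12.5
Step 3: 8-fold → factor 8
Step 4: 100 μL + 100 μL = 200 μL total → factor 200/100 = 2
Step 5: 60 μL + 660 μL = 720 μL total → factor 720/60 = 12
Step 6: 0.1 mL brought to 1 mL → factor 1/0.1 = 10
Overall dilution factor = 100 × 12.5 × 8 × 2 × 12 × 10 = 2.4 × 10^6
Final = 2.00 g/L / 2.4 × 10^6 = 8.333 × 10^-7 g/L = 0.833 ng/mL

0.833 ng/mL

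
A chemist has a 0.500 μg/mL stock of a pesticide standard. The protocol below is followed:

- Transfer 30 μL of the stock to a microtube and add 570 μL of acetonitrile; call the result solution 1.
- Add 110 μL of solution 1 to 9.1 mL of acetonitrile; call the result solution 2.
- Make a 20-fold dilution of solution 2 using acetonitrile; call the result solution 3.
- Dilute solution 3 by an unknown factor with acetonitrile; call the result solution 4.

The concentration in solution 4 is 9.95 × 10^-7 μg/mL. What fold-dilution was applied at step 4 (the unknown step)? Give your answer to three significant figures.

Step 1: 30 μL + 570 μL = 600 μL total → factor 600/30 = 20
Step 2: 110 μL + 9.1 mL = 9210 μL total → factor 9210/110 = 83.727
Step 3: 20-fold → factor 20
Step 4: unknown factor x
Product of known-step factors = 33491
Overall factor = 0.500 μg/mL / (9.95 × 10^-7 μg/mL) = 5.0251 × 10^5
x = 5.0251 × 10^5 / 33491 = 15.0

15.0-fold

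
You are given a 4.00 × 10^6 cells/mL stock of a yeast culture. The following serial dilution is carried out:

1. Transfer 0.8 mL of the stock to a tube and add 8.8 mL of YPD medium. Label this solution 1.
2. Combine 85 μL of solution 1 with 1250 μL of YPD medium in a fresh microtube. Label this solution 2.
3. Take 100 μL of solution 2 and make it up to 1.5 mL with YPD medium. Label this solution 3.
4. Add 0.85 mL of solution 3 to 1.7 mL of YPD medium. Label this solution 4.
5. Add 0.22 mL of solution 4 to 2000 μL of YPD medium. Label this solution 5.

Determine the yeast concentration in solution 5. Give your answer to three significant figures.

Step 1: 0.8 mL + 8.8 mL = 9.6 mL total → factor 9.6/0.8 = 12
Step 2: 85 μL + 1250 μL = 1335 μL total → factor 1335/85 = 15.706
Step 3: 100 μL brought to 1.5 mL → factor 1500/100 = 15
Step 4: 0.85 mL + 1.7 mL = 2.55 mL total → factor 2.55/0.85 = 3
Step 5: 0.22 mL + 2000 μL = 2.22 mL total → factor 2.22/0.22 = 10.091
Overall dilution factor = 12 × 15.706 × 15 × 3 × 10.091 = 85583
Final = 4.00 × 10^6 cells/mL / 85583 = 46.7 cells/mL

46.7 cells/mL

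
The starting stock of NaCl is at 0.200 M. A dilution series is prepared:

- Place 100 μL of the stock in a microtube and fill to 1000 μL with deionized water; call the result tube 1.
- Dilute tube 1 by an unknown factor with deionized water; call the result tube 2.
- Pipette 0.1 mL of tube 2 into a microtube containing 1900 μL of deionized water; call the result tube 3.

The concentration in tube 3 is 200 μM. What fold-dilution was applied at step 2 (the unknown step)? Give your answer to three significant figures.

5.00-fold

Step 1: 100 μL brought to 1000 μL → factor 1000/100 = 10
Step 2: unknown factor x
Step 3: 0.1 mL + 1900 μL = 2 mL total → factor 2/0.1 = 20
Product of known-step factors = 200
Overall factor = 0.200 M / (200 μM) = 1000
x = 1000 / 200 = 5.00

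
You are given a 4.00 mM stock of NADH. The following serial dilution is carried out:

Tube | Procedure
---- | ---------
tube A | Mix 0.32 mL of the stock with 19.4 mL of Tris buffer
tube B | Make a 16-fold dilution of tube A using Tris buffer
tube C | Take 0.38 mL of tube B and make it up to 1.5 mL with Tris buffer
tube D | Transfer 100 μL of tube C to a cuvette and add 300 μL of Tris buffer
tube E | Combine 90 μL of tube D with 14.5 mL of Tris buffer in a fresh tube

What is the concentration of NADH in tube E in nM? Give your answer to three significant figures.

Step 1: 0.32 mL + 19.4 mL = 19.72 mL total → factor 19.72/0.32 = 61.625
Step 2: 16-fold → factor 16
Step 3: 0.38 mL brought to 1.5 mL → factor 1.5/0.38 = 3.9474
Step 4: 100 μL + 300 μL = 400 μL total → factor 400/100 = 4
Step 5: 90 μL + 14.5 mL = 14590 μL total → factor 14590/90 = 162.11
Overall dilution factor = 61.625 × 16 × 3.9474 × 4 × 162.11 = 2.5238 × 10^6
Final = 4.00 mM / 2.5238 × 10^6 = 1.585 × 10^-6 mM = 1.58 nM

1.58 nM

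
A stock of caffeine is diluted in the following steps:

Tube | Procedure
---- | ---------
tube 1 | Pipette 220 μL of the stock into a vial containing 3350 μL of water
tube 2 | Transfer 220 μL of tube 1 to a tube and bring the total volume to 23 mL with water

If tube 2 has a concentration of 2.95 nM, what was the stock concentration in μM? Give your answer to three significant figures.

Step 1: 220 μL + 3350 μL = 3570 μL total → factor 3570/220 = 16.227
Step 2: 220 μL brought to 23 mL → factor 23000/220 = 104.55
Overall dilution factor = 16.227 × 104.55 = 1696.5
Stock = 2.95 nM × 1696.5 = 5005 nM = 5.00 μM

5.00 μM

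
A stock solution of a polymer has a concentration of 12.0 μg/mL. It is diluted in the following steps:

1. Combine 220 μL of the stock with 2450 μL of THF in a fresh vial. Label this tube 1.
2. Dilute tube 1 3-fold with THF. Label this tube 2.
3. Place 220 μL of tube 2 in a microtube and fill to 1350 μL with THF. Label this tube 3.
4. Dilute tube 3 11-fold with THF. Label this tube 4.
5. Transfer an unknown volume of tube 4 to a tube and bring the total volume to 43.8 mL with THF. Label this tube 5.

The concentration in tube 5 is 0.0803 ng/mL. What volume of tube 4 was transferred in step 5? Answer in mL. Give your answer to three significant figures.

0.720 mL

Step 1: 220 μL + 2450 μL = 2670 μL total → factor 2670/220 = 12.136
Step 2: 3-fold → factor 3
Step 3: 220 μL brought to 1350 μL → factor 1350/220 = 6.1364
Step 4: 11-fold → factor 11
Step 5: v brought to 43.8 mL → factor = 43.8 mL/v
Product of known-step factors = 2457.6
Overall factor = 12.0 μg/mL / (0.0803 ng/mL) = 1.4944 × 10^5
Step-5 factor = 1.4944 × 10^5 / 2457.6 = 60.807
v = 43.8 mL / 60.807 = 0.720 mL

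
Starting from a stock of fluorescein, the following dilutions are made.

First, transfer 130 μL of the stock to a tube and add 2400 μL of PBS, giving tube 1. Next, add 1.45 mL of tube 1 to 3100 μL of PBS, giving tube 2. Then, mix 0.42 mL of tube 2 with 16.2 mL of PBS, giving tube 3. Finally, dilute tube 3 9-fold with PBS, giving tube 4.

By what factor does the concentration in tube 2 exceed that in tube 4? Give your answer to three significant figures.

Step 1: 130 μL + 2400 μL = 2530 μL total → factor 2530/130 = 19.462
Step 2: 1.45 mL + 3100 μL = 4.55 mL total → factor 4.55/1.45 = 3.1379
Step 3: 0.42 mL + 16.2 mL = 16.62 mL total → factor 16.62/0.42 = 39.571
Step 4: 9-fold → factor 9
Dilution factor to tube 2 = 61.069; to tube 4 = 21749
[tube 2]/[tube 4] = (factor to tube 4)/(factor to tube 2) = 21749/61.069 = 356

356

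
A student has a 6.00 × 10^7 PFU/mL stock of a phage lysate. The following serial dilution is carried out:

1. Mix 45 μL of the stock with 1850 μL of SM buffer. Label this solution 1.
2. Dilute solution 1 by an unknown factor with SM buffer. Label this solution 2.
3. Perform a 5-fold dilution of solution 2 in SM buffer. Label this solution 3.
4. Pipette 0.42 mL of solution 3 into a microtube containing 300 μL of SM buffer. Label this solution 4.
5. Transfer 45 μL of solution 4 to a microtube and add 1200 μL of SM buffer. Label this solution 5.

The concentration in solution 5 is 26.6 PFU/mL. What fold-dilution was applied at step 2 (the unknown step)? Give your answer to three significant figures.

226-fold

Step 1: 45 μL + 1850 μL = 1895 μL total → factor 1895/45 = 42.111
Step 2: unknown factor x
Step 3: 5-fold → factor 5
Step 4: 0.42 mL + 300 μL = 0.72 mL total → factor 0.72/0.42 = 1.7143
Step 5: 45 μL + 1200 μL = 1245 μL total → factor 1245/45 = 27.667
Product of known-step factors = 9986.3
Overall factor = 6.00 × 10^7 PFU/mL / (26.6 PFU/mL) = 2.2556 × 10^6
x = 2.2556 × 10^6 / 9986.3 = 226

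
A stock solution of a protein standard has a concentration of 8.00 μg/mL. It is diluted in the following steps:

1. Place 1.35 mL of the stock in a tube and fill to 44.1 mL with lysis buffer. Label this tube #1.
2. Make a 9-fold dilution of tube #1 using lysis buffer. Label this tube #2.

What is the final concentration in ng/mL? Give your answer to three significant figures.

Step 1: 1.35 mL brought to 44.1 mL → factor 44.1/1.35 = 32.667
Step 2: 9-fold → factor 9
Overall dilution factor = 32.667 × 9 = 294
Final = 8.00 μg/mL / 294 = 0.02721 μg/mL = 27.2 ng/mL

27.2 ng/mL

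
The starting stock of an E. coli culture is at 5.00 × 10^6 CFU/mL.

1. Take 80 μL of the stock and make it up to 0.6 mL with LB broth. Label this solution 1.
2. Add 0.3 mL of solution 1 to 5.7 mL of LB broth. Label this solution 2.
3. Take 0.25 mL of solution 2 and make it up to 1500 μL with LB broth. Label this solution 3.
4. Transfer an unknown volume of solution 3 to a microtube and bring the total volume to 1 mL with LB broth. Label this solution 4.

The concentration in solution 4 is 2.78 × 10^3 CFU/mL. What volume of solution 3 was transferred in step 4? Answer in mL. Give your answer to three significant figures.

Step 1: 80 μL brought to 0.6 mL → factor 600/80 = 7.5
Step 2: 0.3 mL + 5.7 mL = 6 mL total → factor 6/0.3 = 20
Step 3: 0.25 mL brought to 1500 μL → factor 1.5/0.25 = 6
Step 4: v brought to 1 mL → factor = 1 mL/v
Product of known-step factors = 900
Overall factor = 5.00 × 10^6 CFU/mL / (2.78 × 10^3 CFU/mL) = 1798.6
Step-4 factor = 1798.6 / 900 = 1.9984
v = 1 mL / 1.9984 = 0.500 mL

0.500 mL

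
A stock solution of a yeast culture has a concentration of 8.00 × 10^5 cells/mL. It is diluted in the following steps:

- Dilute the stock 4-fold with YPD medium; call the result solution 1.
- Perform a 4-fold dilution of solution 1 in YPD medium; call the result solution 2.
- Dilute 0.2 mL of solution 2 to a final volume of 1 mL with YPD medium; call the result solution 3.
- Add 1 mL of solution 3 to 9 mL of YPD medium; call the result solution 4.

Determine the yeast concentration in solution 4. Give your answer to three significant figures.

1.00 × 10^3 cells/mL

Step 1: 4-fold → factor 4
Step 2: 4-fold → factor 4
Step 3: 0.2 mL brought to 1 mL → factor 1/0.2 = 5
Step 4: 1 mL + 9 mL = 10 mL total → factor 10/1 = 10
Overall dilution factor = 4 × 4 × 5 × 10 = 800
Final = 8.00 × 10^5 cells/mL / 800 = 1.00 × 10^3 cells/mL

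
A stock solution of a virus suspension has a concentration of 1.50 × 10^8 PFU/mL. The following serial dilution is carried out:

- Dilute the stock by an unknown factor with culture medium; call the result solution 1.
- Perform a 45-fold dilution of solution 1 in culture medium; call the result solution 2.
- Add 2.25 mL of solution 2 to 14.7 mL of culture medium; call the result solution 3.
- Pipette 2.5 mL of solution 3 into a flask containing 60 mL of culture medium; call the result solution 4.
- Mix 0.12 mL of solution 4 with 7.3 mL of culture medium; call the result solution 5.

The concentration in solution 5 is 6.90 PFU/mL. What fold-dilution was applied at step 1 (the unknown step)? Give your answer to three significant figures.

Step 1: unknown factor x
Step 2: 45-fold → factor 45
Step 3: 2.25 mL + 14.7 mL = 16.95 mL total → factor 16.95/2.25 = 7.5333
Step 4: 2.5 mL + 60 mL = 62.5 mL total → factor 62.5/2.5 = 25
Step 5: 0.12 mL + 7.3 mL = 7.42 mL total → factor 7.42/0.12 = 61.833
Product of known-step factors = 5.2404 × 10^5
Overall factor = 1.50 × 10^8 PFU/mL / (6.90 PFU/mL) = 2.1739 × 10^7
x = 2.1739 × 10^7 / 5.2404 × 10^5 = 41.5

41.5-fold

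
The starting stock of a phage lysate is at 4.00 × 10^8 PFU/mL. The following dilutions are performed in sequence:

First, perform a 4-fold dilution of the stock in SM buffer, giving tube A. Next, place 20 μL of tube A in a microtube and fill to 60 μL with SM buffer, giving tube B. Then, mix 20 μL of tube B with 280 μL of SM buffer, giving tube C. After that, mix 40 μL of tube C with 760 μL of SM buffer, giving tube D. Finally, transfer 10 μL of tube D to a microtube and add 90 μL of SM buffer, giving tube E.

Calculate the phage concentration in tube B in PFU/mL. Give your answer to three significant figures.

3.33 × 10^7 PFU/mL

Step 1: 4-fold → factor 4
Step 2: 20 μL brought to 60 μL → factor 60/20 = 3
Dilution factor through tube B = 4 × 3 = 12
[tube B] = 4.00 × 10^8 PFU/mL / 12 = 3.33 × 10^7 PFU/mL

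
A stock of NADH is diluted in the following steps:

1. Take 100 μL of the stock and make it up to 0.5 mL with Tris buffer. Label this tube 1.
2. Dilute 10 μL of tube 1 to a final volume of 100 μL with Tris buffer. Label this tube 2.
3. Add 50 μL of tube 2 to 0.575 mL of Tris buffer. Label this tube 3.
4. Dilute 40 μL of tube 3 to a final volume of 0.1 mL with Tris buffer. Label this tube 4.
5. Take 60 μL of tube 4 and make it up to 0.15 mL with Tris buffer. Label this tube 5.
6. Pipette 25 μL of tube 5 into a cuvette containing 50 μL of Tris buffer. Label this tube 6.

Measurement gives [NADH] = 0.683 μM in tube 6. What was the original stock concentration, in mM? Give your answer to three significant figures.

8.00 mM

Step 1: 100 μL brought to 0.5 mL → factor 500/100 = 5
Step 2: 10 μL brought to 100 μL → factor 100/10 = 10
Step 3: 50 μL + 0.575 mL = 625 μL total → factor 625/50 = 12.5
Step 4: 40 μL brought to 0.1 mL → factor 100/40 = 2.5
Step 5: 60 μL brought to 0.15 mL → factor 150/60 = 2.5
Step 6: 25 μL + 50 μL = 75 μL total → factor 75/25 = 3
Overall dilution factor = 5 × 10 × 12.5 × 2.5 × 2.5 × 3 = 11719
Stock = 0.683 μM × 11719 = 8004 μM = 8.00 mM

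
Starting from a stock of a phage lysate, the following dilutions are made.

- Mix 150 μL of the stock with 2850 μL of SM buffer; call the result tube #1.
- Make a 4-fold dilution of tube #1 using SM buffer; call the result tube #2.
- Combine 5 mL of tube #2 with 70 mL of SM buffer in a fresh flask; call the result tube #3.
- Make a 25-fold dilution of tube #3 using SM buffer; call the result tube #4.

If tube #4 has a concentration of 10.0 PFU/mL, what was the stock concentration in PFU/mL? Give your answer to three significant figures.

3.00 × 10^5 PFU/mL

Step 1: 150 μL + 2850 μL = 3000 μL total → factor 3000/150 = 20
Step 2: 4-fold → factor 4
Step 3: 5 mL + 70 mL = 75 mL total → factor 75/5 = 15
Step 4: 25-fold → factor 25
Overall dilution factor = 20 × 4 × 15 × 25 = 30000
Stock = 10.0 PFU/mL × 30000 = 3.00 × 10^5 PFU/mL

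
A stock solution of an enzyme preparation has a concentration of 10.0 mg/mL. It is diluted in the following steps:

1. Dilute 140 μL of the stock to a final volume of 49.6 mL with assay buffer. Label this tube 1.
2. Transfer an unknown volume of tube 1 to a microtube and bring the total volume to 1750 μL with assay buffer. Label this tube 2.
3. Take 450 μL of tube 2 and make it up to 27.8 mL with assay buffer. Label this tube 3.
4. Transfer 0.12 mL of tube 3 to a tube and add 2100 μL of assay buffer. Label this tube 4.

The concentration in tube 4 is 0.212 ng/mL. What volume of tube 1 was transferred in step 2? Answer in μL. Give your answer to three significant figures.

Step 1: 140 μL brought to 49.6 mL → factor 49600/140 = 354.29
Step 2: v brought to 1750 μL → factor = 1750 μL/v
Step 3: 450 μL brought to 27.8 mL → factor 27800/450 = 61.778
Step 4: 0.12 mL + 2100 μL = 2.22 mL total → factor 2.22/0.12 = 18.5
Product of known-step factors = 4.0491 × 10^5
Overall factor = 10.0 mg/mL / (0.212 ng/mL) = 4.717 × 10^7
Step-2 factor = 4.717 × 10^7 / 4.0491 × 10^5 = 116.49
v = 1750 μL / 116.49 = 15.0 μL

15.0 μL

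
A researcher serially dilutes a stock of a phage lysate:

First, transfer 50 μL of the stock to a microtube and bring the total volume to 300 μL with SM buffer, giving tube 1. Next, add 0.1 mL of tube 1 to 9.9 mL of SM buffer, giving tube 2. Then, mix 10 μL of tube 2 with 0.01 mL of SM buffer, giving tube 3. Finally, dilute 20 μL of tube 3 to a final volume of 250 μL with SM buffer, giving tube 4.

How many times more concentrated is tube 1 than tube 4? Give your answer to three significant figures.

Step 1: 50 μL brought to 300 μL → factor 300/50 = 6
Step 2: 0.1 mL + 9.9 mL = 10 mL total → factor 10/0.1 = 100
Step 3: 10 μL + 0.01 mL = 20 μL total → factor 20/10 = 2
Step 4: 20 μL brought to 250 μL → factor 250/20 = 12.5
Dilution factor to tube 1 = 6; to tube 4 = 15000
[tube 1]/[tube 4] = (factor to tube 4)/(factor to tube 1) = 15000/6 = 2.50 × 10^3

2.50 × 10^3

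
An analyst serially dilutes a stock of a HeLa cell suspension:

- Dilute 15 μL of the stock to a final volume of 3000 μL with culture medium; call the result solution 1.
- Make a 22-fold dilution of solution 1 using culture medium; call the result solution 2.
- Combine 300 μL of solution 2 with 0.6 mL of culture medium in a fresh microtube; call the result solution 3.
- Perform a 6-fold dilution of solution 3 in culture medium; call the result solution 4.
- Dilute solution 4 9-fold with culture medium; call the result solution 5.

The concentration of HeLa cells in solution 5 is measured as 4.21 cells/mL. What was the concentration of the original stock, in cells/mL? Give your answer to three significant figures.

Step 1: 15 μL brought to 3000 μL → factor 3000/15 = 200
Step 2: 22-fold → factor 22
Step 3: 300 μL + 0.6 mL = 900 μL total → factor 900/300 = 3
Step 4: 6-fold → factor 6
Step 5: 9-fold → factor 9
Overall dilution factor = 200 × 22 × 3 × 6 × 9 = 7.128 × 10^5
Stock = 4.21 cells/mL × 7.128 × 10^5 = 3.00 × 10^6 cells/mL

3.00 × 10^6 cells/mL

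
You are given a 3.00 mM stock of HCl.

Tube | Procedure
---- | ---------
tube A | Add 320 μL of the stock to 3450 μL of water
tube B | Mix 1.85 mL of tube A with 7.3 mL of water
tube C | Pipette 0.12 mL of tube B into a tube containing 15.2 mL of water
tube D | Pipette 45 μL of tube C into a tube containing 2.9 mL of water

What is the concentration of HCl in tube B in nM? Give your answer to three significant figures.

Step 1: 320 μL + 3450 μL = 3770 μL total → factor 3770/320 = 11.781
Step 2: 1.85 mL + 7.3 mL = 9.15 mL total → factor 9.15/1.85 = 4.9459
Dilution factor through tube B = 11.781 × 4.9459 = 58.269
[tube B] = 3.00 mM / 58.269 = 0.05148 mM = 5.15 × 10^4 nM

5.15 × 10^4 nM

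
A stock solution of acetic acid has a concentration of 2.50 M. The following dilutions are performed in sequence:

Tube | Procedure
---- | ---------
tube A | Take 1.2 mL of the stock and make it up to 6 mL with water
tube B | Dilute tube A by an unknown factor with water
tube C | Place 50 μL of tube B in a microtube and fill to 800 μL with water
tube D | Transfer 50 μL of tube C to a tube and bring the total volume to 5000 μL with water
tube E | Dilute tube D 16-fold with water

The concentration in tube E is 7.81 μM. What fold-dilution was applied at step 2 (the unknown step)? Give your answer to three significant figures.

2.50-fold

Step 1: 1.2 mL brought to 6 mL → factor 6/1.2 = 5
Step 2: unknown factor x
Step 3: 50 μL brought to 800 μL → factor 800/50 = 16
Step 4: 50 μL brought to 5000 μL → factor 5000/50 = 100
Step 5: 16-fold → factor 16
Product of known-step factors = 1.28 × 10^5
Overall factor = 2.50 M / (7.81 μM) = 3.201 × 10^5
x = 3.201 × 10^5 / 1.28 × 10^5 = 2.50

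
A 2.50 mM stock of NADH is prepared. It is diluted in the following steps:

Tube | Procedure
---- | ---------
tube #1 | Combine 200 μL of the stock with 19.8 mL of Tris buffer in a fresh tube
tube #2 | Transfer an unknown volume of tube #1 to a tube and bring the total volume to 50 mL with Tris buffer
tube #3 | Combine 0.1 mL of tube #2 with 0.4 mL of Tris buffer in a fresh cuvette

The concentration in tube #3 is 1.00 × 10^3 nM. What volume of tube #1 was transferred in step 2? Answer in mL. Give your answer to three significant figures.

10.0 mL

Step 1: 200 μL + 19.8 mL = 20000 μL total → factor 20000/200 = 100
Step 2: v brought to 50 mL → factor = 50 mL/v
Step 3: 0.1 mL + 0.4 mL = 0.5 mL total → factor 0.5/0.1 = 5
Product of known-step factors = 500
Overall factor = 2.50 mM / (1.00 × 10^3 nM) = 2500
Step-2 factor = 2500 / 500 = 5
v = 50 mL / 5 = 10.0 mL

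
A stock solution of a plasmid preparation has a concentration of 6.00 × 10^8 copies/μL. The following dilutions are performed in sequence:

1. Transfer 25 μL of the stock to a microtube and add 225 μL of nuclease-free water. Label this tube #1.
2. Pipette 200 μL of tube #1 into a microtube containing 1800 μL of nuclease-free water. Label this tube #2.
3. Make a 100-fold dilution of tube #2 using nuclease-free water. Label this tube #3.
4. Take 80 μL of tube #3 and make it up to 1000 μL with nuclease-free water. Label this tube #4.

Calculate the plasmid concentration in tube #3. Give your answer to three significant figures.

6.00 × 10^4 copies/μL

Step 1: 25 μL + 225 μL = 250 μL total → factor 250/25 = 10
Step 2: 200 μL + 1800 μL = 2000 μL total → factor 2000/200 = 10
Step 3: 100-fold → factor 100
Dilution factor through tube #3 = 10 × 10 × 100 = 10000
[tube #3] = 6.00 × 10^8 copies/μL / 10000 = 6.00 × 10^4 copies/μL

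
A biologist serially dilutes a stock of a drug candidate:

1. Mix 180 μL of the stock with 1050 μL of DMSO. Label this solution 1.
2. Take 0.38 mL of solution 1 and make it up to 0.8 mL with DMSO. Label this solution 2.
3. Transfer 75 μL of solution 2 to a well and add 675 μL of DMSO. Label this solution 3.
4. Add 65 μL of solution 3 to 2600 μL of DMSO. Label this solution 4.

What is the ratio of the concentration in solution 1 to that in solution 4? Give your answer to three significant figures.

Step 1: 180 μL + 1050 μL = 1230 μL total → factor 1230/180 = 6.8333
Step 2: 0.38 mL brought to 0.8 mL → factor 0.8/0.38 = 2.1053
Step 3: 75 μL + 675 μL = 750 μL total → factor 750/75 = 10
Step 4: 65 μL + 2600 μL = 2665 μL total → factor 2665/65 = 41
Dilution factor to solution 1 = 6.8333; to solution 4 = 5898.2
[solution 1]/[solution 4] = (factor to solution 4)/(factor to solution 1) = 5898.2/6.8333 = 863

863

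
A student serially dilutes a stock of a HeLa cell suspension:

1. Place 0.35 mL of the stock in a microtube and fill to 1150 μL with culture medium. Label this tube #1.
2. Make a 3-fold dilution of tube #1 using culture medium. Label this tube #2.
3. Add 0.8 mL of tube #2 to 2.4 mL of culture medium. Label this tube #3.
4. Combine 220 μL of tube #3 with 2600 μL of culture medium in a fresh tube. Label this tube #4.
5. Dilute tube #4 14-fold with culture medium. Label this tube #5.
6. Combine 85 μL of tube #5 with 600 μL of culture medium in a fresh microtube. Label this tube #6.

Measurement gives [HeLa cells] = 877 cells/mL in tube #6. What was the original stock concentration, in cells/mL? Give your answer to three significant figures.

Step 1: 0.35 mL brought to 1150 μL → factor 1.15/0.35 = 3.2857
Step 2: 3-fold → factor 3
Step 3: 0.8 mL + 2.4 mL = 3.2 mL total → factor 3.2/0.8 = 4
Step 4: 220 μL + 2600 μL = 2820 μL total → factor 2820/220 = 12.818
Step 5: 14-fold → factor 14
Step 6: 85 μL + 600 μL = 685 μL total → factor 685/85 = 8.0588
Overall dilution factor = 3.2857 × 3 × 4 × 12.818 × 14 × 8.0588 = 57021
Stock = 877 cells/mL × 57021 = 5.00 × 10^7 cells/mL

5.00 × 10^7 cells/mL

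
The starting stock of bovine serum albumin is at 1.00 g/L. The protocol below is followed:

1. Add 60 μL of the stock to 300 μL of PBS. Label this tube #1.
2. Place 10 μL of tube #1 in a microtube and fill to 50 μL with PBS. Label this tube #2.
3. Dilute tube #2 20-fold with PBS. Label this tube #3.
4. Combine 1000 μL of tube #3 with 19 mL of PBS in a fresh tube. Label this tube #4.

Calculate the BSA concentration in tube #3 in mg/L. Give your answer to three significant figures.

Step 1: 60 μL + 300 μL = 360 μL total → factor 360/60 = 6
Step 2: 10 μL brought to 50 μL → factor 50/10 = 5
Step 3: 20-fold → factor 20
Dilution factor through tube #3 = 6 × 5 × 20 = 600
[tube #3] = 1.00 g/L / 600 = 0.001667 g/L = 1.67 mg/L

1.67 mg/L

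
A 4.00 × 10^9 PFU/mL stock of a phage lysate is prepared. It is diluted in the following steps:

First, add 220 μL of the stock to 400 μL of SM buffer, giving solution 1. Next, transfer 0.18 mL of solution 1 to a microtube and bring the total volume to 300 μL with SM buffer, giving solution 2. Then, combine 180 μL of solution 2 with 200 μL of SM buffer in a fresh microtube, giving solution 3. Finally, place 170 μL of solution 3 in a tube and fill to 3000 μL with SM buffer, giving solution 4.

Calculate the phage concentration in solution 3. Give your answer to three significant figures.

4.03 × 10^8 PFU/mL

Step 1: 220 μL + 400 μL = 620 μL total → factor 620/220 = 2.8182
Step 2: 0.18 mL brought to 300 μL → factor 0.3/0.18 = 1.6667
Step 3: 180 μL + 200 μL = 380 μL total → factor 380/180 = 2.1111
Dilution factor through solution 3 = 2.8182 × 1.6667 × 2.1111 = 9.9158
[solution 3] = 4.00 × 10^9 PFU/mL / 9.9158 = 4.03 × 10^8 PFU/mL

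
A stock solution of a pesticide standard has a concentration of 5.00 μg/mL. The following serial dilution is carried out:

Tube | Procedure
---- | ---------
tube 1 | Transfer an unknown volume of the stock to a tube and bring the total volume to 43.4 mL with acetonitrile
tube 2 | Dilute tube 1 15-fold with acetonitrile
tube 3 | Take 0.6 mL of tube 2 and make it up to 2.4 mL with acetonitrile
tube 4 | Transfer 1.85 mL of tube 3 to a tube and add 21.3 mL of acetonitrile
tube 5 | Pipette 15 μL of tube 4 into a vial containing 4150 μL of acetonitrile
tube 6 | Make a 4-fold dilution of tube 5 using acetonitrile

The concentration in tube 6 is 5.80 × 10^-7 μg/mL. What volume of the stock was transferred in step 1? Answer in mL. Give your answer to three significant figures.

4.20 mL

Step 1: v brought to 43.4 mL → factor = 43.4 mL/v
Step 2: 15-fold → factor 15
Step 3: 0.6 mL brought to 2.4 mL → factor 2.4/0.6 = 4
Step 4: 1.85 mL + 21.3 mL = 23.15 mL total → factor 23.15/1.85 = 12.514
Step 5: 15 μL + 4150 μL = 4165 μL total → factor 4165/15 = 277.67
Step 6: 4-fold → factor 4
Product of known-step factors = 8.339 × 10^5
Overall factor = 5.00 μg/mL / (5.80 × 10^-7 μg/mL) = 8.6207 × 10^6
Step-1 factor = 8.6207 × 10^6 / 8.339 × 10^5 = 10.338
v = 43.4 mL / 10.338 = 4.20 mL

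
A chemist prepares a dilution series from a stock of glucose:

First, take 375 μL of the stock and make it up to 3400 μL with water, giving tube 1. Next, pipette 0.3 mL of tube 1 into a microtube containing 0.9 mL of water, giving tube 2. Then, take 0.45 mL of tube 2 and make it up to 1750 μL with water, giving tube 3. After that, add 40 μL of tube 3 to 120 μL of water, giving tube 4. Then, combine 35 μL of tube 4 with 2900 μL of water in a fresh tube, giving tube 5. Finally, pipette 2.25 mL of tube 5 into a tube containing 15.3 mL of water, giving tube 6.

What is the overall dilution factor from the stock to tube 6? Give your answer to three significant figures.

3.69 × 10^5

Step 1: 375 μL brought to 3400 μL → factor 3400/375 = 9.0667
Step 2: 0.3 mL + 0.9 mL = 1.2 mL total → factor 1.2/0.3 = 4
Step 3: 0.45 mL brought to 1750 μL → factor 1.75/0.45 = 3.8889
Step 4: 40 μL + 120 μL = 160 μL total → factor 160/40 = 4
Step 5: 35 μL + 2900 μL = 2935 μL total → factor 2935/35 = 83.857
Step 6: 2.25 mL + 15.3 mL = 17.55 mL total → factor 17.55/2.25 = 7.8
Overall dilution factor = 9.0667 × 4 × 3.8889 × 4 × 83.857 × 7.8 = 3.69 × 10^5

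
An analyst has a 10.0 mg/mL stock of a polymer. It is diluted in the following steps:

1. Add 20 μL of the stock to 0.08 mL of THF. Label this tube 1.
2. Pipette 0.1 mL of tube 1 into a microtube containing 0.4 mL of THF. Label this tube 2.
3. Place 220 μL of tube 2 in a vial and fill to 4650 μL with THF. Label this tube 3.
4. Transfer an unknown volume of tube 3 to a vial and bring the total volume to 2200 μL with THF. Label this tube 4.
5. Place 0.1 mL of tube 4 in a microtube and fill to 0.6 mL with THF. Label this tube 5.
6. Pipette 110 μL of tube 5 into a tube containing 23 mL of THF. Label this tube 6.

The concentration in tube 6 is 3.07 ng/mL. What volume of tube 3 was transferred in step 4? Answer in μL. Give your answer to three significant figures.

Step 1: 20 μL + 0.08 mL = 100 μL total → factor 100/20 = 5
Step 2: 0.1 mL + 0.4 mL = 0.5 mL total → factor 0.5/0.1 = 5
Step 3: 220 μL brought to 4650 μL → factor 4650/220 = 21.136
Step 4: v brought to 2200 μL → factor = 2200 μL/v
Step 5: 0.1 mL brought to 0.6 mL → factor 0.6/0.1 = 6
Step 6: 110 μL + 23 mL = 23110 μL total → factor 23110/110 = 210.09
Product of known-step factors = 6.6608 × 10^5
Overall factor = 10.0 mg/mL / (3.07 ng/mL) = 3.2573 × 10^6
Step-4 factor = 3.2573 × 10^6 / 6.6608 × 10^5 = 4.8903
v = 2200 μL / 4.8903 = 450 μL

450 μL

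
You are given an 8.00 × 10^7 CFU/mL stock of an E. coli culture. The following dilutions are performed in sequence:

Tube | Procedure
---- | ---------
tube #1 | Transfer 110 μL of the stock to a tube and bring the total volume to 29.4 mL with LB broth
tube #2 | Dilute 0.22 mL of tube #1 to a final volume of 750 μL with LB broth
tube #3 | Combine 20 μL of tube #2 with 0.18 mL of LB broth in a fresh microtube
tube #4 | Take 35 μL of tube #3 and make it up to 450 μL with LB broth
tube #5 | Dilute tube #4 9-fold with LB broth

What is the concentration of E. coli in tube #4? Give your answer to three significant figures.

683 CFU/mL

Step 1: 110 μL brought to 29.4 mL → factor 29400/110 = 267.27
Step 2: 0.22 mL brought to 750 μL → factor 0.75/0.22 = 3.4091
Step 3: 20 μL + 0.18 mL = 200 μL total → factor 200/20 = 10
Step 4: 35 μL brought to 450 μL → factor 450/35 = 12.857
Dilution factor through tube #4 = 267.27 × 3.4091 × 10 × 12.857 = 1.1715 × 10^5
[tube #4] = 8.00 × 10^7 CFU/mL / 1.1715 × 10^5 = 683 CFU/mL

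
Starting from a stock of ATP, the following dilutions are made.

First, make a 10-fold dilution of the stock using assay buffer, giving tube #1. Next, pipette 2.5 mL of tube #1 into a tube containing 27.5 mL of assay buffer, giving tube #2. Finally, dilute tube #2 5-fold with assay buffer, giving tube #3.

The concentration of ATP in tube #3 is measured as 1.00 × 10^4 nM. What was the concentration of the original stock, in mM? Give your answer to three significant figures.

6.00 mM

Step 1: 10-fold → factor 10
Step 2: 2.5 mL + 27.5 mL = 30 mL total → factor 30/2.5 = 12
Step 3: 5-fold → factor 5
Overall dilution factor = 10 × 12 × 5 = 600
Stock = 1.00 × 10^4 nM × 600 = 6.000 × 10^6 nM = 6.00 mM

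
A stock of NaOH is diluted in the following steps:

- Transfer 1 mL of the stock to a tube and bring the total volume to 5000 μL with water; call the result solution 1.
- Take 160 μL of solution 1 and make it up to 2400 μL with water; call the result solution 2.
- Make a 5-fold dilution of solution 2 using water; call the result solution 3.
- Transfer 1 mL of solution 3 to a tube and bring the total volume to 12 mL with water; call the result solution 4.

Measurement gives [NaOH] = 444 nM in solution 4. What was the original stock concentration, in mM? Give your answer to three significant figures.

Step 1: 1 mL brought to 5000 μL → factor 5/1 = 5
Step 2: 160 μL brought to 2400 μL → factor 2400/160 = 15
Step 3: 5-fold → factor 5
Step 4: 1 mL brought to 12 mL → factor 12/1 = 12
Overall dilution factor = 5 × 15 × 5 × 12 = 4500
Stock = 444 nM × 4500 = 1.998 × 10^6 nM = 2.00 mM

2.00 mM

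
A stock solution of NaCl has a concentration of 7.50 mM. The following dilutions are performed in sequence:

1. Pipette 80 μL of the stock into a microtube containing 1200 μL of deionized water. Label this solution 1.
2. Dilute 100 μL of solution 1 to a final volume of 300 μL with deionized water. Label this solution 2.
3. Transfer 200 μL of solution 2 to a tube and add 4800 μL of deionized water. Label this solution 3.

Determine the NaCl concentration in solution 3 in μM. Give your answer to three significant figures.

Step 1: 80 μL + 1200 μL = 1280 μL total → factor 1280/80 = 16
Step 2: 100 μL brought to 300 μL → factor 300/100 = 3
Step 3: 200 μL + 4800 μL = 5000 μL total → factor 5000/200 = 25
Overall dilution factor = 16 × 3 × 25 = 1200
Final = 7.50 mM / 1200 = 0.006250 mM = 6.25 μM

6.25 μM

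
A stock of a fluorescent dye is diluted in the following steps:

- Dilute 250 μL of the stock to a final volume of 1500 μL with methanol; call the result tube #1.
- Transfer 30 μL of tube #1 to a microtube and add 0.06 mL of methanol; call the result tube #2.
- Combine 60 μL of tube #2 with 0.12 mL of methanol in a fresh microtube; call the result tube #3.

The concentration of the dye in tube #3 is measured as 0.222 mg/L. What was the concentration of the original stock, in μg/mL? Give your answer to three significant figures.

12.0 μg/mL

Step 1: 250 μL brought to 1500 μL → factor 1500/250 = 6
Step 2: 30 μL + 0.06 mL = 90 μL total → factor 90/30 = 3
Step 3: 60 μL + 0.12 mL = 180 μL total → factor 180/60 = 3
Overall dilution factor = 6 × 3 × 3 = 54
Stock = 0.222 mg/L × 54 = 11.99 mg/L = 12.0 μg/mL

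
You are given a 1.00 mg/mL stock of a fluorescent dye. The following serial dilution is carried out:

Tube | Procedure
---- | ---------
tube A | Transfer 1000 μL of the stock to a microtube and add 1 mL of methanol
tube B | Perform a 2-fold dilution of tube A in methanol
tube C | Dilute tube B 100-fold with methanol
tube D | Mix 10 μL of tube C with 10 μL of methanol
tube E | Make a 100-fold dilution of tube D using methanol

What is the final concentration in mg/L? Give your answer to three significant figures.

0.0125 mg/L

Step 1: 1000 μL + 1 mL = 2000 μL total → factor 2000/1000 = 2
Step 2: 2-fold → factor 2
Step 3: 100-fold → factor 100
Step 4: 10 μL + 10 μL = 20 μL total → factor 20/10 = 2
Step 5: 100-fold → factor 100
Overall dilution factor = 2 × 2 × 100 × 2 × 100 = 80000
Final = 1.00 mg/mL / 80000 = 1.250 × 10^-5 mg/mL = 0.0125 mg/L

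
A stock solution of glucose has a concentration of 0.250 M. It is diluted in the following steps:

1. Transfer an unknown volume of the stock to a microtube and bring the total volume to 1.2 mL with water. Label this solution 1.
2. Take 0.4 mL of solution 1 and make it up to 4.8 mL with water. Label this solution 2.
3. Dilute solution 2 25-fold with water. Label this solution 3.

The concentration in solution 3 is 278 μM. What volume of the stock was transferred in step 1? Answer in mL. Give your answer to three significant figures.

Step 1: v brought to 1.2 mL → factor = 1.2 mL/v
Step 2: 0.4 mL brought to 4.8 mL → factor 4.8/0.4 = 12
Step 3: 25-fold → factor 25
Product of known-step factors = 300
Overall factor = 0.250 M / (278 μM) = 899.28
Step-1 factor = 899.28 / 300 = 2.9976
v = 1.2 mL / 2.9976 = 0.400 mL

0.400 mL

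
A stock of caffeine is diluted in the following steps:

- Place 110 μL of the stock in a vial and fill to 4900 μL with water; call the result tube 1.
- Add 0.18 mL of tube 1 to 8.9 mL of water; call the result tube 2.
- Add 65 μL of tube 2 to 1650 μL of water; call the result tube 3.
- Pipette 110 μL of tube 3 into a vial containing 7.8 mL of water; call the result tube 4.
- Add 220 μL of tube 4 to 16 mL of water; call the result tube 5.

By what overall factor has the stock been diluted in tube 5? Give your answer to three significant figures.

Step 1: 110 μL brought to 4900 μL → factor 4900/110 = 44.545
Step 2: 0.18 mL + 8.9 mL = 9.08 mL total → factor 9.08/0.18 = 50.444
Step 3: 65 μL + 1650 μL = 1715 μL total → factor 1715/65 = 26.385
Step 4: 110 μL + 7.8 mL = 7910 μL total → factor 7910/110 = 71.909
Step 5: 220 μL + 16 mL = 16220 μL total → factor 16220/220 = 73.727
Overall dilution factor = 44.545 × 50.444 × 26.385 × 71.909 × 73.727 = 3.1433 × 10^8

3.14 × 10^8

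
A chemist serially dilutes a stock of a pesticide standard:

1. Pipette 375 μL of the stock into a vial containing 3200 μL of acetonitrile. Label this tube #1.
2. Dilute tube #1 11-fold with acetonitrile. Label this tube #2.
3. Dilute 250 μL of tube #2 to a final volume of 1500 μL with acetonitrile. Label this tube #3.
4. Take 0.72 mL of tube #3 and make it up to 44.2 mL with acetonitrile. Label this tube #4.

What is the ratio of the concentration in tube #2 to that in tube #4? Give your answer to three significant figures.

Step 1: 375 μL + 3200 μL = 3575 μL total → factor 3575/375 = 9.5333
Step 2: 11-fold → factor 11
Step 3: 250 μL brought to 1500 μL → factor 1500/250 = 6
Step 4: 0.72 mL brought to 44.2 mL → factor 44.2/0.72 = 61.389
Dilution factor to tube #2 = 104.87; to tube #4 = 38626
[tube #2]/[tube #4] = (factor to tube #4)/(factor to tube #2) = 38626/104.87 = 368

368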